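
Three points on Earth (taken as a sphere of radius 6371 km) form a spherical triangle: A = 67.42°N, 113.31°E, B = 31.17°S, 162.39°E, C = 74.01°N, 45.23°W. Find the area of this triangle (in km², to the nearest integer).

30160028 km²

Side lengths (central angles): a = 2.3552, b = 0.6613, c = 1.8366 rad; semiperimeter s = 2.4266.
By l'Huilier's theorem, tan(E/4) = √[tan(s/2) tan((s−a)/2) tan((s−b)/2) tan((s−c)/2)], giving spherical excess E = 0.7430 rad.
Area = E·R² = 0.7430 × (6371)² ≈ 30160028 km².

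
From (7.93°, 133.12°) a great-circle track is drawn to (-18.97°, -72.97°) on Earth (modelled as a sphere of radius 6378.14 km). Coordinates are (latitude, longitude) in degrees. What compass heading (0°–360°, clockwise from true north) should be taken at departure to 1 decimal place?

116.2°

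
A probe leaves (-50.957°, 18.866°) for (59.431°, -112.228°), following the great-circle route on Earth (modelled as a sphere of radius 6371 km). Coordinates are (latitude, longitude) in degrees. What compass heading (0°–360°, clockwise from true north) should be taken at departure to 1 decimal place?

With φ₁ = -0.8894, φ₂ = 1.0373, Δλ = -2.2880 rad, the forward-azimuth formula gives
θ = atan2( sin Δλ cos φ₂ , cos φ₁ sin φ₂ − sin φ₁ cos φ₂ cos Δλ ) = atan2(-0.3833, 0.2827) = -53.59°.
Adding 360° brings this into [0°, 360°): 306.4°.

306.4°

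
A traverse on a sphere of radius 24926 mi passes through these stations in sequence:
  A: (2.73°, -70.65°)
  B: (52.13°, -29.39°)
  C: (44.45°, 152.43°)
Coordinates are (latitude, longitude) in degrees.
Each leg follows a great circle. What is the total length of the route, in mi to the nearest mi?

62430 mi

Leg A→B: central angle 1.0489 rad, distance 26144.5 mi.
Leg B→C: central angle 1.4557 rad, distance 36285.6 mi.
Total: 26144.5 + 36285.6 ≈ 62430 mi.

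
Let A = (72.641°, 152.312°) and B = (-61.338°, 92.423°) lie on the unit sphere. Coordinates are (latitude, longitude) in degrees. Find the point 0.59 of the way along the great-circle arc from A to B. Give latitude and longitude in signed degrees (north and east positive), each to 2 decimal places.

-5.90°, 112.29°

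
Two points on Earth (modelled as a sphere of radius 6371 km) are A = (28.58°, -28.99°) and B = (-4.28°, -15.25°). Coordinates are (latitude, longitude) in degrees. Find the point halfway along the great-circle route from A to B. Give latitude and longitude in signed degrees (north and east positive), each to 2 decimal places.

The central angle between A and B is δ = 0.6182 rad.
With f = 0.5, the slerp weights are sin((1−f)δ)/sin δ = 0.5249 and sin(fδ)/sin δ = 0.5249.
Weighted sum of the unit vectors: (0.5249)·(0.7681,-0.4256,0.4784) + (0.5249)·(0.9621,-0.2623,-0.0746) = (0.9081, -0.3611, 0.2119).
Converting back: φ = atan2(z, √(x²+y²)) = 12.23°, λ = atan2(y, x) = -21.68°.

12.23°, -21.68°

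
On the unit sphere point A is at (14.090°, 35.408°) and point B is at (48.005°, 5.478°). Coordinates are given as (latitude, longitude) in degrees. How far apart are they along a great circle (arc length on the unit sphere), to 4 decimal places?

Let φ₁ = 0.2459 rad, φ₂ = 0.8378 rad, and Δλ = -0.5224 rad.
cos c = sin φ₁ sin φ₂ + cos φ₁ cos φ₂ cos Δλ = (0.2434)(0.7432) + (0.9699)(0.6691)(0.8666) = 0.74332,
so c = arccos(0.74332) = 0.73277 rad.
On the unit sphere the arc length equals the central angle: 0.7328.

0.7328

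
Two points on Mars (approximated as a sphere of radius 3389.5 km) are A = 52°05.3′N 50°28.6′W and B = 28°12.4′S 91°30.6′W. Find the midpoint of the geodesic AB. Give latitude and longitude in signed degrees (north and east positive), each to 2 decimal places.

12.70°, -74.81°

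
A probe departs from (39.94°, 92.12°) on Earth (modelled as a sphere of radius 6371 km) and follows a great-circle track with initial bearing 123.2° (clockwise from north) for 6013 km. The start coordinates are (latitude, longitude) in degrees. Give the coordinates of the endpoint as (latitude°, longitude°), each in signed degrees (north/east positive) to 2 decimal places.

2.10°, 134.81°

Angular distance δ = d/R = 6013/6371 = 0.94381 rad; initial bearing θ = 2.1502 rad.
sin φ₂ = sin φ₁ cos δ + cos φ₁ sin δ cos θ = (0.6420)(0.5867) + (0.7667)(0.8098)(-0.5476) = 0.0367, so φ₂ = 2.10°.
Δλ = atan2(sin θ sin δ cos φ₁, cos δ − sin φ₁ sin φ₂) = atan2(0.5195, 0.5632) = 42.693°.
λ₂ = 92.120° + 42.693° = 134.81°.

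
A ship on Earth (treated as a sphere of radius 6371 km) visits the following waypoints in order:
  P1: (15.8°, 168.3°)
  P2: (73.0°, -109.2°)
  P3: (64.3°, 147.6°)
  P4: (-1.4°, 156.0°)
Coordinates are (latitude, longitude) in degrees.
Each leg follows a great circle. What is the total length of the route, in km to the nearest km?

19162 km

Leg P1→P2: central angle 1.2691 rad, distance 8085.7 km.
Leg P2→P3: central angle 0.5867 rad, distance 3738.1 km.
Leg P3→P4: central angle 1.1518 rad, distance 7338.0 km.
Total: 8085.7 + 3738.1 + 7338.0 ≈ 19162 km.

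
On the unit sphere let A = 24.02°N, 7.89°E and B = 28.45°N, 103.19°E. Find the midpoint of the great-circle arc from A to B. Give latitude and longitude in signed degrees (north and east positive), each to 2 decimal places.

Central angle δ = 1.4508 rad. Interpolating on the sphere with fraction f = 0.5:
P = [sin((1−f)δ)·A + sin(fδ)·B] / sin δ = 0.6682·A + 0.6682·B in Cartesian coordinates,
giving P = (0.4705, 0.6558, 0.5903), i.e. latitude 36.18°, longitude 54.34°.

36.18°, 54.34°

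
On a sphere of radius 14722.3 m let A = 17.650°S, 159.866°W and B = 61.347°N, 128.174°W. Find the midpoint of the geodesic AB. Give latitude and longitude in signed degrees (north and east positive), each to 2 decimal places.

Central angle δ = 1.4478 rad. Interpolating on the sphere with fraction f = 0.5:
P = [sin((1−f)δ)·A + sin(fδ)·B] / sin δ = 0.6673·A + 0.6673·B in Cartesian coordinates,
giving P = (-0.7948, -0.4705, 0.3833), i.e. latitude 22.54°, longitude -149.38°.

22.54°, -149.38°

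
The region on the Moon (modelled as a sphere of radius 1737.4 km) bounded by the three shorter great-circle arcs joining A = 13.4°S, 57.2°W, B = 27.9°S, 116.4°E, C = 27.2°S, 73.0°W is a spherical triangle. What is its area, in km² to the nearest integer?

Side lengths (central angles): a = 2.1671, b = 0.3527, c = 2.4127 rad; semiperimeter s = 2.4662.
By l'Huilier's theorem, tan(E/4) = √[tan(s/2) tan((s−a)/2) tan((s−b)/2) tan((s−c)/2)], giving spherical excess E = 0.5669 rad.
Area = E·R² = 0.5669 × (1737.4)² ≈ 1711209 km².

1711209 km²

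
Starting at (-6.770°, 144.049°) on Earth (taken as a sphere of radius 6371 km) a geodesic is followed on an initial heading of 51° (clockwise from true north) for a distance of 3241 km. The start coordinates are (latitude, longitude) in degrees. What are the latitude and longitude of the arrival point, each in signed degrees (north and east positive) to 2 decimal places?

Angular distance δ = d/R = 3241/6371 = 0.50871 rad; initial bearing θ = 0.8901 rad.
sin φ₂ = sin φ₁ cos δ + cos φ₁ sin δ cos θ = (-0.1179)(0.8734) + (0.9930)(0.4871)(0.6293) = 0.2014, so φ₂ = 11.62°.
Δλ = atan2(sin θ sin δ cos φ₁, cos δ − sin φ₁ sin φ₂) = atan2(0.3759, 0.8971) = 22.733°.
λ₂ = 144.049° + 22.733° = 166.78°.

11.62°, 166.78°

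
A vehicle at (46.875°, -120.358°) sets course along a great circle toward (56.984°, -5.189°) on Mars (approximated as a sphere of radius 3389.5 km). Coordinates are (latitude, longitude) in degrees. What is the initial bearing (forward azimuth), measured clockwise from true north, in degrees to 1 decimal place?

33.6°

With φ₁ = 0.8181, φ₂ = 0.9946, Δλ = 2.0101 rad, the forward-azimuth formula gives
θ = atan2( sin Δλ cos φ₂ , cos φ₁ sin φ₂ − sin φ₁ cos φ₂ cos Δλ ) = atan2(0.4931, 0.7423) = 33.60°.
So the initial bearing is 33.6°.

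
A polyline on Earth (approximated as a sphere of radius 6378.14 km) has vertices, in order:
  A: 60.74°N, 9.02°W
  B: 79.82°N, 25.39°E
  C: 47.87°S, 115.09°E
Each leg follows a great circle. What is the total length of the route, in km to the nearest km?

Leg A→B: central angle 0.3765 rad, distance 2401.6 km.
Leg B→C: central angle 2.3881 rad, distance 15231.9 km.
Total: 2401.6 + 15231.9 ≈ 17633 km.

17633 km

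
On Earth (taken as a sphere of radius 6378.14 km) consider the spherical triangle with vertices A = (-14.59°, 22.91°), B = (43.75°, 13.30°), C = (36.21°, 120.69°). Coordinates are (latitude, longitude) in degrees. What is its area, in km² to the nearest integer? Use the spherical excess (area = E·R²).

37575079 km²

Side lengths (central angles): a = 1.3343, b = 1.8281, c = 1.0297 rad; semiperimeter s = 2.0961.
By l'Huilier's theorem, tan(E/4) = √[tan(s/2) tan((s−a)/2) tan((s−b)/2) tan((s−c)/2)], giving spherical excess E = 0.9237 rad.
Area = E·R² = 0.9237 × (6378.14)² ≈ 37575079 km².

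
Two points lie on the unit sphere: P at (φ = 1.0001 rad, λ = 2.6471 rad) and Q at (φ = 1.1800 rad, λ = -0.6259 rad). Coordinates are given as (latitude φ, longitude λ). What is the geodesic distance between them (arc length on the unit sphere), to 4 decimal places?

0.9593

With latitudes φ₁ = 57.302°, φ₂ = 67.609° and longitude difference Δλ = 172.471°:
cos c = sin φ₁ sin φ₂ + cos φ₁ cos φ₂ cos Δλ = (0.8415)(0.9246) + (0.5402)(0.3809)(-0.9914) = 0.57407,
so c = arccos(0.57407) = 0.95933 rad.
On the unit sphere the arc length equals the central angle: 0.9593.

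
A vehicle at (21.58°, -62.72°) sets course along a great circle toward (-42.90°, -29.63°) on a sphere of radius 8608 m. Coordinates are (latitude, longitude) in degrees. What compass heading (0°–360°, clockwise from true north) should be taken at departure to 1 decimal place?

155.0°

Δλ = 33.090° = 0.5775 rad.
y = sin Δλ · cos φ₂ = (0.5460)(0.7325) = 0.3999
x = cos φ₁ sin φ₂ − sin φ₁ cos φ₂ cos Δλ = (0.9299)(-0.6807) − (0.3678)(0.7325)(0.8378) = -0.8587
θ = atan2(y, x) = 155.03°, so the bearing is 155.0°.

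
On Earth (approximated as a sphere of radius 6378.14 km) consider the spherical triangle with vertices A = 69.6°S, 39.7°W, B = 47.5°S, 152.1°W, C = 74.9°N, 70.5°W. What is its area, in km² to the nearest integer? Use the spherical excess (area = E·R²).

110454565 km²

Side lengths (central angles): a = 2.3269, b = 2.5444, c = 0.9257 rad; semiperimeter s = 2.8985.
By l'Huilier's theorem, tan(E/4) = √[tan(s/2) tan((s−a)/2) tan((s−b)/2) tan((s−c)/2)], giving spherical excess E = 2.7152 rad.
Area = E·R² = 2.7152 × (6378.14)² ≈ 110454565 km².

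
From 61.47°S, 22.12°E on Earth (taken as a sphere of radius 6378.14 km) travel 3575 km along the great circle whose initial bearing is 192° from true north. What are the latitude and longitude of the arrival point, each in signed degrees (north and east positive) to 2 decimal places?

-82.98°, -93.21°

Angular distance δ = d/R = 3575/6378.14 = 0.56051 rad; initial bearing θ = 3.3510 rad.
sin φ₂ = sin φ₁ cos δ + cos φ₁ sin δ cos θ = (-0.8786)(0.8470) + (0.4776)(0.5316)(-0.9781) = -0.9925, so φ₂ = -82.98°.
Δλ = atan2(sin θ sin δ cos φ₁, cos δ − sin φ₁ sin φ₂) = atan2(-0.0528, -0.0250) = -115.330°.
λ₂ = 22.120° − 115.330° = -93.21°.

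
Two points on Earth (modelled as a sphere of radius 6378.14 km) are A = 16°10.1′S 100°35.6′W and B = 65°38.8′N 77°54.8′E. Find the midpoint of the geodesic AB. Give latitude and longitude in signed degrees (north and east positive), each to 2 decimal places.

49.08°, -99.47°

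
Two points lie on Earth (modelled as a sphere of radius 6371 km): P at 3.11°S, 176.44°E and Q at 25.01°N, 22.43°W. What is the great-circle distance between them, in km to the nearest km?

16851 km

Let φ₁ = -0.0543 rad, φ₂ = 0.4365 rad, and Δλ = 2.8122 rad.
Haversine: a = sin²(Δφ/2) + cos φ₁ cos φ₂ sin²(Δλ/2) = 0.0590 + (0.9985)(0.9062)(0.9731) = 0.93960.
Central angle c = 2·arcsin(√a) = 2.64498 rad.
Distance = R·c = 6371 × 2.6450 ≈ 16851 km.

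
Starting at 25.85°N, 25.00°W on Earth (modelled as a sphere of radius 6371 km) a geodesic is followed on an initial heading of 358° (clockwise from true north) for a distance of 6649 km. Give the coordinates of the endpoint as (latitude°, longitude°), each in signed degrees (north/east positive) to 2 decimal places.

Angular distance δ = d/R = 6649/6371 = 1.04364 rad; initial bearing θ = 6.2483 rad.
sin φ₂ = sin φ₁ cos δ + cos φ₁ sin δ cos θ = (0.4360)(0.5031) + (0.8999)(0.8642)(0.9994) = 0.9966, so φ₂ = 85.30°.
Δλ = atan2(sin θ sin δ cos φ₁, cos δ − sin φ₁ sin φ₂) = atan2(-0.0271, 0.0685) = -21.608°.
λ₂ = -25.000° − 21.608° = -46.61°.

85.30°, -46.61°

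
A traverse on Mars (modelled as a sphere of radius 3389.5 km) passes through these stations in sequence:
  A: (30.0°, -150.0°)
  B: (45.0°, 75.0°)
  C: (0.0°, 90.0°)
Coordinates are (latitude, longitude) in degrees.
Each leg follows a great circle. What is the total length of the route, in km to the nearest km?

Leg A→B: central angle 1.6503 rad, distance 5593.8 km.
Leg B→C: central angle 0.8189 rad, distance 2775.7 km.
Total: 5593.8 + 2775.7 ≈ 8370 km.

8370 km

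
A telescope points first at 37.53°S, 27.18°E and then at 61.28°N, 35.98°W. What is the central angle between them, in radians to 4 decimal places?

Let φ₁ = -0.6550 rad, φ₂ = 1.0695 rad, and Δλ = -1.1023 rad.
Haversine: a = sin²(Δφ/2) + cos φ₁ cos φ₂ sin²(Δλ/2) = 0.5766 + (0.7930)(0.4805)(0.2742) = 0.68109.
Central angle c = 2·arcsin(√a) = 1.94140 rad.
So the angular separation is 1.9414 rad.

1.9414 rad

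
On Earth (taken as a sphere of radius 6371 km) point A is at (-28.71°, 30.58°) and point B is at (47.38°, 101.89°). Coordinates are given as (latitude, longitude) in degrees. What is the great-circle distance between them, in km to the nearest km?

With latitudes φ₁ = -28.710°, φ₂ = 47.380° and longitude difference Δλ = 71.310°:
cos c = sin φ₁ sin φ₂ + cos φ₁ cos φ₂ cos Δλ = (-0.4804)(0.7359) + (0.8771)(0.6771)(0.3204) = -0.16318,
so c = arccos(-0.16318) = 1.73471 rad.
Distance = R·c = 6371 × 1.7347 ≈ 11052 km.

11052 km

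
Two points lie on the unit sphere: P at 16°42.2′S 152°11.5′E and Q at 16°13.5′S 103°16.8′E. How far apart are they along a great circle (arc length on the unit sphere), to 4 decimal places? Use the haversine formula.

In radians: φ₁ = -0.2915, φ₂ = -0.2832, Δλ = -48.912° = -0.8537 rad.
Haversine: a = sin²(Δφ/2) + cos φ₁ cos φ₂ sin²(Δλ/2) = 0.0000 + (0.9578)(0.9602)(0.1714) = 0.15764.
Central angle c = 2·arcsin(√a) = 0.81657 rad.
On the unit sphere the arc length equals the central angle: 0.8166.

0.8166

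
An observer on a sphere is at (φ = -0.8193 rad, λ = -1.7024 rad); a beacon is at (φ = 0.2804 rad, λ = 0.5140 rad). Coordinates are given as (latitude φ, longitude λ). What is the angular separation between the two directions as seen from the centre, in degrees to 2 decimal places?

In radians: φ₁ = -0.8193, φ₂ = 0.2804, Δλ = 126.990° = 2.2164 rad.
cos c = sin φ₁ sin φ₂ + cos φ₁ cos φ₂ cos Δλ = (-0.7307)(0.2767) + (0.6827)(0.9609)(-0.6017) = -0.59695,
so c = arccos(-0.59695) = 2.21049 rad.
So the angular separation is 126.65°.

126.65°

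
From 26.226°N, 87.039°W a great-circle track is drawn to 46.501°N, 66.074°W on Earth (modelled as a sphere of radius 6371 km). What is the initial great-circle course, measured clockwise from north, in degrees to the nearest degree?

34°

Δλ = 20.965° = 0.3659 rad.
y = sin Δλ · cos φ₂ = (0.3578)(0.6883) = 0.2463
x = cos φ₁ sin φ₂ − sin φ₁ cos φ₂ cos Δλ = (0.8971)(0.7254) − (0.4419)(0.6883)(0.9338) = 0.3667
θ = atan2(y, x) = 33.89°, so the bearing is 34°.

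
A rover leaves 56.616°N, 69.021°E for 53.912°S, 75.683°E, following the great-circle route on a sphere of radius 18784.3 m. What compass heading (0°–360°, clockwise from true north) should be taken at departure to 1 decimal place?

175.8°

Δλ = 6.662° = 0.1163 rad.
y = sin Δλ · cos φ₂ = (0.1160)(0.5890) = 0.0683
x = cos φ₁ sin φ₂ − sin φ₁ cos φ₂ cos Δλ = (0.5502)(-0.8081) − (0.8350)(0.5890)(0.9932) = -0.9332
θ = atan2(y, x) = 175.81°, so the bearing is 175.8°.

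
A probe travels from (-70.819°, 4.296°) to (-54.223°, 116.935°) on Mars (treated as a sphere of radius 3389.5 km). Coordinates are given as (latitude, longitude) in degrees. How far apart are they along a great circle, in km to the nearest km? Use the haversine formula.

2732 km

In radians: φ₁ = -1.2360, φ₂ = -0.9464, Δλ = 112.639° = 1.9659 rad.
Haversine: a = sin²(Δφ/2) + cos φ₁ cos φ₂ sin²(Δλ/2) = 0.0208 + (0.3286)(0.5846)(0.6925) = 0.15384.
Central angle c = 2·arcsin(√a) = 0.80609 rad.
Distance = R·c = 3389.5 × 0.8061 ≈ 2732 km.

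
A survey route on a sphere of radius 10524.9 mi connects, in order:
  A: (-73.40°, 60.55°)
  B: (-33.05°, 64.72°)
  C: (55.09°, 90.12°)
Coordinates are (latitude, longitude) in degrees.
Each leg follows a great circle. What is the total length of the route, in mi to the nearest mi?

Leg A→B: central angle 0.7052 rad, distance 7422.4 mi.
Leg B→C: central angle 1.5847 rad, distance 16678.9 mi.
Total: 7422.4 + 16678.9 ≈ 24101 mi.

24101 mi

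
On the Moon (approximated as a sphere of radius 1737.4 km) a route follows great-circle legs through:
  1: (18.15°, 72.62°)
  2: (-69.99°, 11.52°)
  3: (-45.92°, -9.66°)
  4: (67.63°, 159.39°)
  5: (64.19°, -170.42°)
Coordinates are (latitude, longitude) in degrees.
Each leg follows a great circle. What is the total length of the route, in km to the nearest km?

8922 km

Leg 1→2: central angle 1.7068 rad, distance 2965.3 km.
Leg 2→3: central angle 0.4579 rad, distance 795.6 km.
Leg 3→4: central angle 2.7499 rad, distance 4777.6 km.
Leg 4→5: central angle 0.2208 rad, distance 383.6 km.
Total: 2965.3 + 795.6 + 4777.6 + 383.6 ≈ 8922 km.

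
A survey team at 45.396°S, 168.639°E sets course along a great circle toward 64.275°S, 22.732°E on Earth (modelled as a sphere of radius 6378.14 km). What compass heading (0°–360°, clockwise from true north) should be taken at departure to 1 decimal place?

195.3°

Δλ = -145.907° = -2.5466 rad.
y = sin Δλ · cos φ₂ = (-0.5605)(0.4341) = -0.2433
x = cos φ₁ sin φ₂ − sin φ₁ cos φ₂ cos Δλ = (0.7022)(-0.9009) − (-0.7120)(0.4341)(-0.8281) = -0.8885
θ = atan2(y, x) = -164.69°; adding 360° gives 195.3°.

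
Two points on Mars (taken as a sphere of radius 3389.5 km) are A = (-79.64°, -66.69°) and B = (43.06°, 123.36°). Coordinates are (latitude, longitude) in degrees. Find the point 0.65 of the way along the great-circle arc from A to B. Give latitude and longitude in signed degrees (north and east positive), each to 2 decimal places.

-7.02°, 125.68°

Central angle δ = 2.4998 rad. Interpolating on the sphere with fraction f = 0.65:
P = [sin((1−f)δ)·A + sin(fδ)·B] / sin δ = 1.2820·A + 1.6680·B in Cartesian coordinates,
giving P = (-0.5789, 0.8062, -0.1223), i.e. latitude -7.02°, longitude 125.68°.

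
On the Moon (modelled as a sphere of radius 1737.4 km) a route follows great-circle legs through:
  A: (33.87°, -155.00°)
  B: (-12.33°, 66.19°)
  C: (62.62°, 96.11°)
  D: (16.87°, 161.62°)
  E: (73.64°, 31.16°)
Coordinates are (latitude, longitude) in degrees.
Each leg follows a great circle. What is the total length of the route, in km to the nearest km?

11015 km

Leg A→B: central angle 2.3883 rad, distance 4149.4 km.
Leg B→C: central angle 1.3697 rad, distance 2379.6 km.
Leg C→D: central angle 1.1151 rad, distance 1937.3 km.
Leg D→E: central angle 1.4671 rad, distance 2548.9 km.
Total: 4149.4 + 2379.6 + 1937.3 + 2548.9 ≈ 11015 km.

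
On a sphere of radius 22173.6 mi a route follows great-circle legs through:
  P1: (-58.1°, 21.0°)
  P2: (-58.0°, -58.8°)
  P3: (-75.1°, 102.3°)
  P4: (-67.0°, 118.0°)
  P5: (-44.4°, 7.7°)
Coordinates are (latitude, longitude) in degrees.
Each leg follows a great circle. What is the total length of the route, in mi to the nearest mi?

Leg P1→P2: central angle 0.6926 rad, distance 15358.5 mi.
Leg P2→P3: central angle 0.8085 rad, distance 17926.2 mi.
Leg P3→P4: central angle 0.1659 rad, distance 3677.9 mi.
Leg P4→P5: central angle 0.9918 rad, distance 21991.6 mi.
Total: 15358.5 + 17926.2 + 3677.9 + 21991.6 ≈ 58954 mi.

58954 mi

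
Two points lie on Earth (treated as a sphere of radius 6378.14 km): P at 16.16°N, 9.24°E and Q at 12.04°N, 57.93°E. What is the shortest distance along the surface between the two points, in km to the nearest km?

5265 km

With latitudes φ₁ = 16.160°, φ₂ = 12.040° and longitude difference Δλ = 48.690°:
cos c = sin φ₁ sin φ₂ + cos φ₁ cos φ₂ cos Δλ = (0.2783)(0.2086) + (0.9605)(0.9780)(0.6601) = 0.67816,
so c = arccos(0.67816) = 0.82554 rad.
Distance = R·c = 6378.14 × 0.8255 ≈ 5265 km.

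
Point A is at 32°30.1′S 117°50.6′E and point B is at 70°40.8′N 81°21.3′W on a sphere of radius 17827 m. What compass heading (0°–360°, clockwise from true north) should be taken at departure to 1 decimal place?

9.8°

With φ₁ = -0.5673, φ₂ = 1.2336, Δλ = 2.8065 rad, the forward-azimuth formula gives
θ = atan2( sin Δλ cos φ₂ , cos φ₁ sin φ₂ − sin φ₁ cos φ₂ cos Δλ ) = atan2(0.1088, 0.6280) = 9.83°.
So the initial bearing is 9.8°.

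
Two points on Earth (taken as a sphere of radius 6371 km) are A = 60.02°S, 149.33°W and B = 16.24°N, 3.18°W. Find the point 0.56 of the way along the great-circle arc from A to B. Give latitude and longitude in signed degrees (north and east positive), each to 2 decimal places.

Central angle δ = 2.2662 rad. Interpolating on the sphere with fraction f = 0.56:
P = [sin((1−f)δ)·A + sin(fδ)·B] / sin δ = 1.0939·A + 1.2436·B in Cartesian coordinates,
giving P = (0.7220, -0.3451, -0.5998), i.e. latitude -36.85°, longitude -25.55°.

-36.85°, -25.55°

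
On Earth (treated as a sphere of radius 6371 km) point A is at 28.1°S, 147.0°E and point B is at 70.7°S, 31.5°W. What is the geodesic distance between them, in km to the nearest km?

With latitudes φ₁ = -28.100°, φ₂ = -70.700° and longitude difference Δλ = -178.500°:
cos c = sin φ₁ sin φ₂ + cos φ₁ cos φ₂ cos Δλ = (-0.4710)(-0.9438) + (0.8821)(0.3305)(-0.9997) = 0.15309,
so c = arccos(0.15309) = 1.41711 rad.
Distance = R·c = 6371 × 1.4171 ≈ 9028 km.

9028 km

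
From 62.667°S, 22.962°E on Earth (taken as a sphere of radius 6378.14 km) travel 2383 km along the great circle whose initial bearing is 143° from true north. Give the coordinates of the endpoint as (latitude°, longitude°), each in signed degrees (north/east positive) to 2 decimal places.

-73.93°, 75.46°

Angular distance δ = d/R = 2383/6378.14 = 0.37362 rad; initial bearing θ = 2.4958 rad.
sin φ₂ = sin φ₁ cos δ + cos φ₁ sin δ cos θ = (-0.8884)(0.9310) + (0.4592)(0.3650)(-0.7986) = -0.9609, so φ₂ = -73.93°.
Δλ = atan2(sin θ sin δ cos φ₁, cos δ − sin φ₁ sin φ₂) = atan2(0.1009, 0.0774) = 52.502°.
λ₂ = 22.962° + 52.502° = 75.46°.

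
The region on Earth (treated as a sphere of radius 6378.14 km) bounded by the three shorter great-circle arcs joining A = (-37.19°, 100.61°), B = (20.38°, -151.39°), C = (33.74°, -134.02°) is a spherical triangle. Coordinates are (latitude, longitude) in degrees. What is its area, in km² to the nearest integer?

Side lengths (central angles): a = 0.3557, b = 2.3734, c = 2.0278 rad; semiperimeter s = 2.3785.
By l'Huilier's theorem, tan(E/4) = √[tan(s/2) tan((s−a)/2) tan((s−b)/2) tan((s−c)/2)], giving spherical excess E = 0.1687 rad.
Area = E·R² = 0.1687 × (6378.14)² ≈ 6862702 km².

6862702 km²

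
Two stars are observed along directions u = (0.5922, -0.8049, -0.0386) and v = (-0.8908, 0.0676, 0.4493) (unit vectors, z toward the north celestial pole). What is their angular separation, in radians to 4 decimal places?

2.2134 rad

u·v = -0.5993; |u| = 1.0000, |v| = 1.0000.
cos θ = (u·v)/(|u||v|) = -0.5993, so θ = 2.2134 rad.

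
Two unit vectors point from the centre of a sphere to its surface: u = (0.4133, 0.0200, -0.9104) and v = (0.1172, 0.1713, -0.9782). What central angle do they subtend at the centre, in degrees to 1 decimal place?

19.5°

u·v = 0.9424; |u| = 1.0000, |v| = 1.0000.
cos θ = (u·v)/(|u||v|) = 0.9424, so θ = 19.5°.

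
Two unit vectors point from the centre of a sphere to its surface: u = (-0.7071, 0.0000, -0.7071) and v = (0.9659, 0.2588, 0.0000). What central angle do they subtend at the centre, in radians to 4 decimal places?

2.3227 rad

u·v = -0.6830; |u| = 1.0000, |v| = 1.0000.
cos θ = (u·v)/(|u||v|) = -0.6830, so θ = 2.3227 rad.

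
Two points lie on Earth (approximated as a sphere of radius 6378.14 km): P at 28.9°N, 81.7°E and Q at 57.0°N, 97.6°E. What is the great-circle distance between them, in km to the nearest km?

3367 km

Let φ₁ = 0.5044 rad, φ₂ = 0.9948 rad, and Δλ = 0.2775 rad.
Haversine: a = sin²(Δφ/2) + cos φ₁ cos φ₂ sin²(Δλ/2) = 0.0589 + (0.8755)(0.5446)(0.0191) = 0.06806.
Central angle c = 2·arcsin(√a) = 0.52786 rad.
Distance = R·c = 6378.14 × 0.5279 ≈ 3367 km.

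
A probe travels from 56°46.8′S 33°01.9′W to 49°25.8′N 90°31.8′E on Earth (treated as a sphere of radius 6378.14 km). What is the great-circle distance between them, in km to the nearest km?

16292 km

In radians: φ₁ = -0.9910, φ₂ = 0.8627, Δλ = 123.562° = 2.1566 rad.
cos c = sin φ₁ sin φ₂ + cos φ₁ cos φ₂ cos Δλ = (-0.8366)(0.7596) + (0.5479)(0.6504)(-0.5528) = -0.83245,
so c = arccos(-0.83245) = 2.55432 rad.
Distance = R·c = 6378.14 × 2.5543 ≈ 16292 km.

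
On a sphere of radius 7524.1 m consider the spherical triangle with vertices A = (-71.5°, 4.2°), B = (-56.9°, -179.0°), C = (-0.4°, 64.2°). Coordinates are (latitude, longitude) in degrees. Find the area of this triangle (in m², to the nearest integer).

47665623 m²

Side lengths (central angles): a = 1.8135, b = 1.4048, c = 0.9002 rad; semiperimeter s = 2.0593.
By l'Huilier's theorem, tan(E/4) = √[tan(s/2) tan((s−a)/2) tan((s−b)/2) tan((s−c)/2)], giving spherical excess E = 0.8420 rad.
Area = E·R² = 0.8420 × (7524.1)² ≈ 47665623 m².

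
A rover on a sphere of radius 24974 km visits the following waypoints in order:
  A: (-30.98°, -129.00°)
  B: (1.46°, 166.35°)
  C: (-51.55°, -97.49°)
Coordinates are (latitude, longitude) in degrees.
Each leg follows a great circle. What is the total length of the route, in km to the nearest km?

71593 km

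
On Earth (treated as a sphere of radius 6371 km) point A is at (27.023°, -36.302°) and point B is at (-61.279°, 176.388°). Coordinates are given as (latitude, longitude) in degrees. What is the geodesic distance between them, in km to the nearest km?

In radians: φ₁ = 0.4716, φ₂ = -1.0695, Δλ = -147.310° = -2.5710 rad.
cos c = sin φ₁ sin φ₂ + cos φ₁ cos φ₂ cos Δλ = (0.4543)(-0.8770) + (0.8908)(0.4805)(-0.8416) = -0.75872,
so c = arccos(-0.75872) = 2.43215 rad.
Distance = R·c = 6371 × 2.4321 ≈ 15495 km.

15495 km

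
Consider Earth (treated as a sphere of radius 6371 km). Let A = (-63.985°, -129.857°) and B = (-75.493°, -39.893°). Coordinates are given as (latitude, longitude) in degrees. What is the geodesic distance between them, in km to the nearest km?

3284 km

With latitudes φ₁ = -63.985°, φ₂ = -75.493° and longitude difference Δλ = 89.964°:
cos c = sin φ₁ sin φ₂ + cos φ₁ cos φ₂ cos Δλ = (-0.8987)(-0.9681) + (0.4386)(0.2505)(0.0006) = 0.87010,
so c = arccos(0.87010) = 0.51540 rad.
Distance = R·c = 6371 × 0.5154 ≈ 3284 km.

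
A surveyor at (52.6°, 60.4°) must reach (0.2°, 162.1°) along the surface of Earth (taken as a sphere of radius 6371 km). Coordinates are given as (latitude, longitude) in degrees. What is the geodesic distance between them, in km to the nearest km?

10776 km

Let φ₁ = 0.9180 rad, φ₂ = 0.0035 rad, and Δλ = 1.7750 rad.
cos c = sin φ₁ sin φ₂ + cos φ₁ cos φ₂ cos Δλ = (0.7944)(0.0035) + (0.6074)(1.0000)(-0.2028) = -0.12039,
so c = arccos(-0.12039) = 1.69148 rad.
Distance = R·c = 6371 × 1.6915 ≈ 10776 km.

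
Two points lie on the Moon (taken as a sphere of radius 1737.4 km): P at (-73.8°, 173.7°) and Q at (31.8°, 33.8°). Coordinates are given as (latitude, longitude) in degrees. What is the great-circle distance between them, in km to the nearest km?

4046 km

With latitudes φ₁ = -73.800°, φ₂ = 31.800° and longitude difference Δλ = -139.900°:
cos c = sin φ₁ sin φ₂ + cos φ₁ cos φ₂ cos Δλ = (-0.9603)(0.5270) + (0.2790)(0.8499)(-0.7649) = -0.68740,
so c = arccos(-0.68740) = 2.32871 rad.
Distance = R·c = 1737.4 × 2.3287 ≈ 4046 km.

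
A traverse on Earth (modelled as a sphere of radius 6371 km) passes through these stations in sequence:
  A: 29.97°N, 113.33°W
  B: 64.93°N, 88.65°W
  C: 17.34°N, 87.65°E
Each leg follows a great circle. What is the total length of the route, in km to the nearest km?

Leg A→B: central angle 0.6664 rad, distance 4245.9 km.
Leg B→C: central angle 1.7049 rad, distance 10861.7 km.
Total: 4245.9 + 10861.7 ≈ 15108 km.

15108 km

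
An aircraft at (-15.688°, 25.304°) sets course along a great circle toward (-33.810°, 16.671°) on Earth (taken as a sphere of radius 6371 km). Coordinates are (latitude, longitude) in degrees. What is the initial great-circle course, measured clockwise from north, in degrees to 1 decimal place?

With φ₁ = -0.2738, φ₂ = -0.5901, Δλ = -0.1507 rad, the forward-azimuth formula gives
θ = atan2( sin Δλ cos φ₂ , cos φ₁ sin φ₂ − sin φ₁ cos φ₂ cos Δλ ) = atan2(-0.1247, -0.3136) = -158.31°.
Adding 360° brings this into [0°, 360°): 201.7°.

201.7°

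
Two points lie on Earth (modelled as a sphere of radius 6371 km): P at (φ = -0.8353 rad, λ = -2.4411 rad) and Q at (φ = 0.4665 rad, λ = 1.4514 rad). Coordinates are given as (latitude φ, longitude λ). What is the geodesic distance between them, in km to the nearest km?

15623 km

Let φ₁ = -0.8353 rad, φ₂ = 0.4665 rad, and Δλ = -2.3907 rad.
cos c = sin φ₁ sin φ₂ + cos φ₁ cos φ₂ cos Δλ = (-0.7415)(0.4498) + (0.6710)(0.8931)(-0.7311) = -0.77160,
so c = arccos(-0.77160) = 2.45215 rad.
Distance = R·c = 6371 × 2.4522 ≈ 15623 km.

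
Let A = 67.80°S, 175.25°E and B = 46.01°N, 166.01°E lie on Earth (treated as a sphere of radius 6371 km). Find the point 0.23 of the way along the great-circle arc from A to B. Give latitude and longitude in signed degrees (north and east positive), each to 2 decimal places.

-41.67°, 171.11°

The central angle between A and B is δ = 1.9901 rad.
With f = 0.23, the slerp weights are sin((1−f)δ)/sin δ = 1.0940 and sin(fδ)/sin δ = 0.4838.
Weighted sum of the unit vectors: (1.0940)·(-0.3765,0.0313,-0.9259) + (0.4838)·(-0.6739,0.1679,0.7195) = (-0.7380, 0.1155, -0.6648).
Converting back: φ = atan2(z, √(x²+y²)) = -41.67°, λ = atan2(y, x) = 171.11°.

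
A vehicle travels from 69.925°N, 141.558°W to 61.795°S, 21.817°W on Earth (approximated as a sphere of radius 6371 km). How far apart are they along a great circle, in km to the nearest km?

17264 km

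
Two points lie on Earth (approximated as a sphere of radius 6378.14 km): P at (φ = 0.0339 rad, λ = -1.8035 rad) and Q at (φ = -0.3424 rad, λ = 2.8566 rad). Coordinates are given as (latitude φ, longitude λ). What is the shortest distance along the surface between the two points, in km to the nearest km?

10405 km

With latitudes φ₁ = 1.942°, φ₂ = -19.618° and longitude difference Δλ = -92.996°:
cos c = sin φ₁ sin φ₂ + cos φ₁ cos φ₂ cos Δλ = (0.0339)(-0.3357) + (0.9994)(0.9420)(-0.0523) = -0.06058,
so c = arccos(-0.06058) = 1.63142 rad.
Distance = R·c = 6378.14 × 1.6314 ≈ 10405 km.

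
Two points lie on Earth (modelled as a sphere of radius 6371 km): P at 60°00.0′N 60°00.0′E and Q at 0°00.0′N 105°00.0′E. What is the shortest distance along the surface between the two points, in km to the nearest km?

7705 km

Let φ₁ = 1.0472 rad, φ₂ = 0.0000 rad, and Δλ = 0.7854 rad.
Haversine: a = sin²(Δφ/2) + cos φ₁ cos φ₂ sin²(Δλ/2) = 0.2500 + (0.5000)(1.0000)(0.1464) = 0.32322.
Central angle c = 2·arcsin(√a) = 1.20943 rad.
Distance = R·c = 6371 × 1.2094 ≈ 7705 km.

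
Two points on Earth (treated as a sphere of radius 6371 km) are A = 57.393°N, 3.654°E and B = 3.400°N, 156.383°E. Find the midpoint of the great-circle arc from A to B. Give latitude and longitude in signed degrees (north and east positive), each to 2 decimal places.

Central angle δ = 2.0133 rad. Interpolating on the sphere with fraction f = 0.5:
P = [sin((1−f)δ)·A + sin(fδ)·B] / sin δ = 0.9351·A + 0.9351·B in Cartesian coordinates,
giving P = (-0.3524, 0.4061, 0.8432), i.e. latitude 57.48°, longitude 130.95°.

57.48°, 130.95°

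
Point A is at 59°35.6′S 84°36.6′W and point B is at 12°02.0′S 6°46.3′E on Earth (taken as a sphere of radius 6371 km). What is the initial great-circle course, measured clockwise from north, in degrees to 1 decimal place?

97.3°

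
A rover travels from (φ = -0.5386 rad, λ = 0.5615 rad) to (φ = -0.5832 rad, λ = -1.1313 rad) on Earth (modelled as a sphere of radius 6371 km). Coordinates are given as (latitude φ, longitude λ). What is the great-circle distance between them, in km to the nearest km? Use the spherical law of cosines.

8755 km

With latitudes φ₁ = -30.860°, φ₂ = -33.415° and longitude difference Δλ = -96.990°:
cos c = sin φ₁ sin φ₂ + cos φ₁ cos φ₂ cos Δλ = (-0.5129)(-0.5507) + (0.8584)(0.8347)(-0.1217) = 0.19527,
so c = arccos(0.19527) = 1.37426 rad.
Distance = R·c = 6371 × 1.3743 ≈ 8755 km.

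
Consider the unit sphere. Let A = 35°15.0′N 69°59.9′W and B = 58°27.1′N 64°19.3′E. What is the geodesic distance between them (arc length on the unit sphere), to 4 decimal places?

1.3763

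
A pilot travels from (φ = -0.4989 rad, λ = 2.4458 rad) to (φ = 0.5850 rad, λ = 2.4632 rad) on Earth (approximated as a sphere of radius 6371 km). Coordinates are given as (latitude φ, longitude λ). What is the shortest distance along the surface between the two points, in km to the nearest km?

With latitudes φ₁ = -28.585°, φ₂ = 33.518° and longitude difference Δλ = 0.997°:
cos c = sin φ₁ sin φ₂ + cos φ₁ cos φ₂ cos Δλ = (-0.4785)(0.5522) + (0.8781)(0.8337)(0.9998) = 0.46777,
so c = arccos(0.46777) = 1.08403 rad.
Distance = R·c = 6371 × 1.0840 ≈ 6906 km.

6906 km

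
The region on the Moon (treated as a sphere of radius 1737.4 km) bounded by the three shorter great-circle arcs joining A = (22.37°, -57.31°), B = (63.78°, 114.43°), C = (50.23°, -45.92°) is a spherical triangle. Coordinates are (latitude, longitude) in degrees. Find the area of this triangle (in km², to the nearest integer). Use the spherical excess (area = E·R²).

259023 km²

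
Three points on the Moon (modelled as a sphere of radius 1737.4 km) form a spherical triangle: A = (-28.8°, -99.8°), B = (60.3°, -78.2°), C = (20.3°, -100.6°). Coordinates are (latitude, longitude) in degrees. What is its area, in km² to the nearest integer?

383291 km²

Side lengths (central angles): a = 0.7510, b = 0.8571, c = 1.5856 rad; semiperimeter s = 1.5968.
By l'Huilier's theorem, tan(E/4) = √[tan(s/2) tan((s−a)/2) tan((s−b)/2) tan((s−c)/2)], giving spherical excess E = 0.1270 rad.
Area = E·R² = 0.1270 × (1737.4)² ≈ 383291 km².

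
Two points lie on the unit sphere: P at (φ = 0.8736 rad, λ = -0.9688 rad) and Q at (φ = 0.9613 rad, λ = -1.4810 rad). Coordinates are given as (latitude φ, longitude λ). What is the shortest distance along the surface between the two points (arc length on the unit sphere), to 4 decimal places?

0.3208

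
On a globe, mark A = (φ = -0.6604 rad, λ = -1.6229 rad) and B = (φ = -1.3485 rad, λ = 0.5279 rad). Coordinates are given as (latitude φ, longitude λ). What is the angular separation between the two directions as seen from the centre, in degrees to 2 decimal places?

59.81°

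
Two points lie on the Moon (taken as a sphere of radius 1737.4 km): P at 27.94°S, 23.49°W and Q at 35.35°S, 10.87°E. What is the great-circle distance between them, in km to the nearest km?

Let φ₁ = -0.4876 rad, φ₂ = -0.6170 rad, and Δλ = 0.5997 rad.
cos c = sin φ₁ sin φ₂ + cos φ₁ cos φ₂ cos Δλ = (-0.4685)(-0.5786) + (0.8834)(0.8156)(0.8255) = 0.86592,
so c = arccos(0.86592) = 0.52382 rad.
Distance = R·c = 1737.4 × 0.5238 ≈ 910 km.

910 km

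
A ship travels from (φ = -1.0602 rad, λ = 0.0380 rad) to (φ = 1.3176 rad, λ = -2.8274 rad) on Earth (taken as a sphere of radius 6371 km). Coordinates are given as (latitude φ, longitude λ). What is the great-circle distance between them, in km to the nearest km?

In radians: φ₁ = -1.0602, φ₂ = 1.3176, Δλ = -164.175° = -2.8654 rad.
cos c = sin φ₁ sin φ₂ + cos φ₁ cos φ₂ cos Δλ = (-0.8725)(0.9681) + (0.4887)(0.2505)(-0.9621) = -0.96242,
so c = arccos(-0.96242) = 2.86656 rad.
Distance = R·c = 6371 × 2.8666 ≈ 18263 km.

18263 km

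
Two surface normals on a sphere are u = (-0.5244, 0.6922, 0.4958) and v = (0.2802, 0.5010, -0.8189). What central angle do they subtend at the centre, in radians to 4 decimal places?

1.7784 rad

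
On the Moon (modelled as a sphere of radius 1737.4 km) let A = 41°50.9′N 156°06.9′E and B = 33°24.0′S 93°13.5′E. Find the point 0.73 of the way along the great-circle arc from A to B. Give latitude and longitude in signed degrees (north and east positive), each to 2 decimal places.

-13.13°, 110.40°

The central angle between A and B is δ = 1.6548 rad.
With f = 0.73, the slerp weights are sin((1−f)δ)/sin δ = 0.4336 and sin(fδ)/sin δ = 0.9382.
Weighted sum of the unit vectors: (0.4336)·(-0.6811,0.3016,0.6672) + (0.9382)·(-0.0470,0.8335,-0.5505) = (-0.3394, 0.9128, -0.2272).
Converting back: φ = atan2(z, √(x²+y²)) = -13.13°, λ = atan2(y, x) = 110.40°.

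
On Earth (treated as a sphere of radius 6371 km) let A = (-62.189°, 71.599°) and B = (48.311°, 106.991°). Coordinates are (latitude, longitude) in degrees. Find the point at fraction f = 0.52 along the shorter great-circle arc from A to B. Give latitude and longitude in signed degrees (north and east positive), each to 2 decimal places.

Central angle δ = 1.9906 rad. Interpolating on the sphere with fraction f = 0.52:
P = [sin((1−f)δ)·A + sin(fδ)·B] / sin δ = 0.8942·A + 0.9417·B in Cartesian coordinates,
giving P = (-0.0513, 0.9948, -0.0877), i.e. latitude -5.03°, longitude 92.95°.

-5.03°, 92.95°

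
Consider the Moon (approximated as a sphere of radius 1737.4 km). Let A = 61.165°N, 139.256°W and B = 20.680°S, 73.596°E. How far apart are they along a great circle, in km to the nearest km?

4048 km

In radians: φ₁ = 1.0675, φ₂ = -0.3609, Δλ = -147.148° = -2.5682 rad.
Haversine: a = sin²(Δφ/2) + cos φ₁ cos φ₂ sin²(Δλ/2) = 0.4291 + (0.4823)(0.9356)(0.9200) = 0.84421.
Central angle c = 2·arcsin(√a) = 2.33010 rad.
Distance = R·c = 1737.4 × 2.3301 ≈ 4048 km.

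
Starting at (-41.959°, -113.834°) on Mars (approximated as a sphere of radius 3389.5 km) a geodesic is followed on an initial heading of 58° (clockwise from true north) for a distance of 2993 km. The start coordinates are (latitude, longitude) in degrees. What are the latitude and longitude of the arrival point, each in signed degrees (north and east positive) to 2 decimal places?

-6.89°, -72.53°

Angular distance δ = d/R = 2993/3389.5 = 0.88302 rad; initial bearing θ = 1.0123 rad.
sin φ₂ = sin φ₁ cos δ + cos φ₁ sin δ cos θ = (-0.6686)(0.6348) + (0.7436)(0.7727)(0.5299) = -0.1200, so φ₂ = -6.89°.
Δλ = atan2(sin θ sin δ cos φ₁, cos δ − sin φ₁ sin φ₂) = atan2(0.4873, 0.5546) = 41.301°.
λ₂ = -113.834° + 41.301° = -72.53°.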